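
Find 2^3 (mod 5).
3 = 2 + 1 (binary 11). Repeated squaring mod 5: 2^1 ≡ 2; 2^2 ≡ 2² = 4 ≡ 4. Multiply: 2^3 = 2^2 × 2^1 ≡ 4 × 2 (mod 5): 4 × 2 = 8 ≡ 3. So 2^3 ≡ 3 (mod 5).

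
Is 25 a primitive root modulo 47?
No

To verify, check if 25^(46/q) ≢ 1 (mod 47) for each prime divisor q of 46
Divisors of 46 = 46: [1, 2, 23, 46]
  25^(46/2) = 25^23 ≡ 1 (mod 47)
  25^(46/23) = 25^2 ≡ 14 (mod 47)
Conclusion: 25 is not a primitive root modulo 47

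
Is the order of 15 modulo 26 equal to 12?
Yes, ord_26(15) = 12.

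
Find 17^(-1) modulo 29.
12

Using Extended Euclidean Algorithm:
gcd(17, 29) = 1
Bezout coefficients: 17 × 12 + 29 × -7 = 1
So 17 × 12 ≡ 1 (mod 29)
The inverse is 12 mod 29 = 12
Verification: 17 × 12 = 204 = 7 × 29 + 1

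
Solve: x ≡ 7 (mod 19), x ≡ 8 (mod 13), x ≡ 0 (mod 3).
M = 19 × 13 × 3 = 741. M₁ = 39, y₁ ≡ 1 (mod 19). M₂ = 57, y₂ ≡ 8 (mod 13). M₃ = 247, y₃ ≡ 1 (mod 3). x = 7×39×1 + 8×57×8 + 0×247×1 ≡ 216 (mod 741)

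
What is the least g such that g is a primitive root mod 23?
p - 1 = 22 has prime divisors 2, 11. h is a primitive root mod 23 iff h^(22/q) ≢ 1 (mod 23) for each such q.
h = 2: 2^11 ≡ 1, 2^2 ≡ 4 (mod 23); 2^11 ≡ 1, so not a primitive root.
h = 3: 3^11 ≡ 1, 3^2 ≡ 9 (mod 23); 3^11 ≡ 1, so not a primitive root.
h = 4: 4^11 ≡ 1, 4^2 ≡ 16 (mod 23); 4^11 ≡ 1, so not a primitive root.
h = 5: 5^11 ≡ 22, 5^2 ≡ 2 (mod 23); none is 1, so 5 has order 22 and is a primitive root.
The smallest primitive root mod 23 is g = 5.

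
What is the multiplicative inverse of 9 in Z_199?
9^(-1) ≡ 177 (mod 199). Verification: 9 × 177 = 1593 ≡ 1 (mod 199)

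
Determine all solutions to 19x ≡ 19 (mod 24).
1

Since gcd(19, 24) = 1 divides 19, a solution exists.
Multiply both sides by the inverse of 19 mod 24:
  19^(-1) mod 24 = 19
  x ≡ 19 × 19 ≡ 361 ≡ 1 (mod 24)
Verification: 19 × 1 = 19 = 0 × 24 + 19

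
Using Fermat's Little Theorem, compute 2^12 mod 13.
By Fermat's Little Theorem, 2^{12} ≡ 1 (mod 13) since 13 is prime and gcd(2, 13) = 1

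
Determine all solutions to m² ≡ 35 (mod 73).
The square roots of 35 mod 73 are 53 and 20. Verify: 53² = 2809 ≡ 35 (mod 73)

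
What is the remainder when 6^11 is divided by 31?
Using repeated squaring. 11 = 8 + 2 + 1 (binary 1011). Repeated squaring mod 31: 6^1 ≡ 6; 6^2 ≡ 6² = 36 ≡ 5; 6^4 ≡ 5² = 25 ≡ 25; 6^8 ≡ 25² = 625 ≡ 5. Multiply: 6^11 = 6^8 × 6^2 × 6^1 ≡ 5 × 5 × 6 (mod 31): 5 × 5 = 25 ≡ 25; 25 × 6 = 150 ≡ 26. So 6^11 ≡ 26 (mod 31).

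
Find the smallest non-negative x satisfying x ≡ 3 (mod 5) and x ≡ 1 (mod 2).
M = 5 × 2 = 10. M₁ = 2, y₁ ≡ 3 (mod 5). M₂ = 5, y₂ ≡ 1 (mod 2). x = 3×2×3 + 1×5×1 ≡ 3 (mod 10)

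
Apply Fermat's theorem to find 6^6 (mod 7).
By Fermat's Little Theorem, 6^{6} ≡ 1 (mod 7) since 7 is prime and gcd(6, 7) = 1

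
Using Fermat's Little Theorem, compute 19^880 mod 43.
By Fermat: 19^{42} ≡ 1 (mod 43). 880 ≡ 40 (mod 42). So 19^{880} ≡ 19^{40} ≡ 38 (mod 43)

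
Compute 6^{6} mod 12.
0

Using successive squaring:
Binary expansion of 6: 110
Powers of 6 mod 12 (each is the square of the previous):
  6^1 ≡ 6 (mod 12)
  6^2 ≡ 6² = 36 ≡ 0 (mod 12)
  6^4 ≡ 0² = 0 ≡ 0 (mod 12)
6 = 4 + 2, so 6^6 = 6^4 × 6^2 ≡ 0 × 0 (mod 12)
Multiplying step by step:
  0 × 0 = 0 ≡ 0 (mod 12)
Result: 6^6 ≡ 0 (mod 12)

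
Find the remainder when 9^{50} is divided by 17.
By Fermat: 9^{16} ≡ 1 (mod 17). 50 = 3×16 + 2. So 9^{50} ≡ 9^{2} ≡ 13 (mod 17)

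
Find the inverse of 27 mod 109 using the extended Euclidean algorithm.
Extended GCD: 27(-4) + 109(1) = 1. So 27^(-1) ≡ 105 ≡ 105 (mod 109). Verify: 27 × 105 = 2835 ≡ 1 (mod 109)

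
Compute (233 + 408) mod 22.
3

(233 + 408) = 641
641 mod 22 = 3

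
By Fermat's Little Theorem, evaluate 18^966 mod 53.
By Fermat: 18^{52} ≡ 1 (mod 53). 966 ≡ 30 (mod 52). So 18^{966} ≡ 18^{30} ≡ 17 (mod 53)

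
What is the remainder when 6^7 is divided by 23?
7 = 4 + 2 + 1 (binary 111). Repeated squaring mod 23: 6^1 ≡ 6; 6^2 ≡ 6² = 36 ≡ 13; 6^4 ≡ 13² = 169 ≡ 8. Multiply: 6^7 = 6^4 × 6^2 × 6^1 ≡ 8 × 13 × 6 (mod 23): 8 × 13 = 104 ≡ 12; 12 × 6 = 72 ≡ 3. So 6^7 ≡ 3 (mod 23).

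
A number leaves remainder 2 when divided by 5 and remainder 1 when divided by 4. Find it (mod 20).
M = 5 × 4 = 20. M₁ = 4, y₁ ≡ 4 (mod 5). M₂ = 5, y₂ ≡ 1 (mod 4). m = 2×4×4 + 1×5×1 ≡ 17 (mod 20)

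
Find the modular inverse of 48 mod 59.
48^(-1) ≡ 16 (mod 59). Verification: 48 × 16 = 768 ≡ 1 (mod 59)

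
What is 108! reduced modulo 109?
By Wilson's theorem, (108)! ≡ -1 ≡ 108 (mod 109)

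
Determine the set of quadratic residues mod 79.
QRs mod 79: {1, 2, 4, 5, 8, 9, 10, 11, 13, 16, 18, 19, 20, 21, 22, 23, 25, 26, 31, 32, 36, 38, 40, 42, 44, 45, 46, 49, 50, 51, 52, 55, 62, 64, 65, 67, 72, 73, 76}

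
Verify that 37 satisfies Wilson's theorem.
(36)! mod 37 = 36. Since this equals -1 (mod 37), Wilson confirms 37 is prime.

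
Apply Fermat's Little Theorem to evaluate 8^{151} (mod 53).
19

By Fermat's Little Theorem, a^(p-1) ≡ 1 (mod p) for prime p and gcd(a, p) = 1
Here p = 53, so 8^52 ≡ 1 (mod 53)
We can reduce the exponent: 151 mod 52 = 47
So 8^151 ≡ 8^47 (mod 53)
Computing: 8^47 mod 53 = 19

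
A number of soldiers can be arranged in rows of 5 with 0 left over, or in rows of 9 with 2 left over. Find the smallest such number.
M = 5 × 9 = 45. M₁ = 9, y₁ ≡ 4 (mod 5). M₂ = 5, y₂ ≡ 2 (mod 9). r = 0×9×4 + 2×5×2 ≡ 20 (mod 45). The smallest positive such number is 20.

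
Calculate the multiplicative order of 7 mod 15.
Powers of 7 mod 15: 7^1≡7, 7^2≡4, 7^3≡13, 7^4≡1. Order = 4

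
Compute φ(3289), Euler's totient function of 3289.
2640

Prime factorization: 3289 = 11 × 13 × 23
Using the formula φ(n) = n × Π(1 - 1/p) for each prime factor p:
φ(3289) = 3289 × (1 - 1/11) × (1 - 1/13) × (1 - 1/23)
φ(3289) = 2640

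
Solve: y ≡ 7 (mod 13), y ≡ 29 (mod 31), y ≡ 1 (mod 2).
M = 13 × 31 × 2 = 806. M₁ = 62, y₁ ≡ 4 (mod 13). M₂ = 26, y₂ ≡ 6 (mod 31). M₃ = 403, y₃ ≡ 1 (mod 2). y = 7×62×4 + 29×26×6 + 1×403×1 ≡ 215 (mod 806)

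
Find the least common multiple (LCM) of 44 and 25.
1100

First find GCD(44, 25) using the Euclidean algorithm:
44 = 1 × 25 + 19
25 = 1 × 19 + 6
19 = 3 × 6 + 1
6 = 6 × 1 + 0
GCD(44, 25) = 1

LCM formula: LCM(a, b) = (a × b) / GCD(a, b)
LCM(44, 25) = (44 × 25) / 1
LCM(44, 25) = 1100 / 1
LCM(44, 25) = 1100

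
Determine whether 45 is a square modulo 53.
By Euler's criterion: 45^{26} ≡ 52 (mod 53). Since this equals -1 (≡ 52), 45 is not a QR.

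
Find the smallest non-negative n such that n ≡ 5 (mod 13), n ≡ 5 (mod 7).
5

Using the Chinese Remainder Theorem:
M = product of moduli = 91
For equation 1: M_1 = 7, 7 ≡ 7 (mod 13), inverse of 7 mod 13 is 2 (check: 7 × 2 = 14 ≡ 1 (mod 13))
For equation 2: M_2 = 13, 13 ≡ 6 (mod 7), inverse of 13 mod 7 is 6 (check: 6 × 6 = 36 ≡ 1 (mod 7))
Combine: n ≡ Σ r_i×M_i×(M_i⁻¹ mod m_i) = 5×7×2 + 5×13×6 = 70 + 390 = 460
460 mod 91 = 5
n ≡ 5 (mod 91)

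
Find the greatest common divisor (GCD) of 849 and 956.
1

Using the Euclidean algorithm:
849 = 0 × 956 + 849
956 = 1 × 849 + 107
849 = 7 × 107 + 100
107 = 1 × 100 + 7
100 = 14 × 7 + 2
7 = 3 × 2 + 1
2 = 2 × 1 + 0

GCD(849, 956) = 1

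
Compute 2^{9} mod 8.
0

Using successive squaring:
Binary expansion of 9: 1001
Powers of 2 mod 8 (each is the square of the previous):
  2^1 ≡ 2 (mod 8)
  2^2 ≡ 2² = 4 ≡ 4 (mod 8)
  2^4 ≡ 4² = 16 ≡ 0 (mod 8)
  2^8 ≡ 0² = 0 ≡ 0 (mod 8)
9 = 8 + 1, so 2^9 = 2^8 × 2^1 ≡ 0 × 2 (mod 8)
Multiplying step by step:
  0 × 2 = 0 ≡ 0 (mod 8)
Result: 2^9 ≡ 0 (mod 8)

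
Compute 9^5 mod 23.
5 = 4 + 1 (binary 101). Repeated squaring mod 23: 9^1 ≡ 9; 9^2 ≡ 9² = 81 ≡ 12; 9^4 ≡ 12² = 144 ≡ 6. Multiply: 9^5 = 9^4 × 9^1 ≡ 6 × 9 (mod 23): 6 × 9 = 54 ≡ 8. So 9^5 ≡ 8 (mod 23).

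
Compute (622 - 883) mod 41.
26

(622 - 883) = -261
-261 mod 41 = 26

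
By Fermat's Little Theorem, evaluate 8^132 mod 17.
By Fermat: 8^{16} ≡ 1 (mod 17). 132 = 8×16 + 4. So 8^{132} ≡ 8^{4} ≡ 16 (mod 17)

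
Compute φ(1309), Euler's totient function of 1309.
960

Prime factorization: 1309 = 7 × 11 × 17
Using the formula φ(n) = n × Π(1 - 1/p) for each prime factor p:
φ(1309) = 1309 × (1 - 1/7) × (1 - 1/11) × (1 - 1/17)
φ(1309) = 960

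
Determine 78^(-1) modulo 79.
78^(-1) ≡ 78 (mod 79). Verification: 78 × 78 = 6084 ≡ 1 (mod 79)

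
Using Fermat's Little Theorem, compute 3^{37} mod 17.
5

By Fermat's Little Theorem, a^(p-1) ≡ 1 (mod p) for prime p and gcd(a, p) = 1
Here p = 17, so 3^16 ≡ 1 (mod 17)
We can reduce the exponent: 37 mod 16 = 5
So 3^37 ≡ 3^5 (mod 17)
Computing: 3^5 mod 17 = 5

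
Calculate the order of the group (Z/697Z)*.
640

Prime factorization: 697 = 17 × 41
Using the formula φ(n) = n × Π(1 - 1/p) for each prime factor p:
φ(697) = 697 × (1 - 1/17) × (1 - 1/41)
φ(697) = 640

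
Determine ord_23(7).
Powers of 7 mod 23: 7^1≡7, 7^2≡3, 7^3≡21, 7^4≡9, 7^5≡17, 7^6≡4, 7^7≡5, 7^8≡12, 7^9≡15, 7^10≡13, 7^11≡22, 7^12≡16, 7^13≡20, 7^14≡2, 7^15≡14, 7^16≡6, 7^17≡19, 7^18≡18, 7^19≡11, 7^20≡8, 7^21≡10, 7^22≡1. Order = 22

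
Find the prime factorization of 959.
7 × 137

Divide by primes starting from smallest:
959 ÷ 7 = 137
137 ÷ 137 = 1

959 = 7 × 137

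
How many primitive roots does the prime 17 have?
Number of primitive roots mod 17 = φ(16) = 8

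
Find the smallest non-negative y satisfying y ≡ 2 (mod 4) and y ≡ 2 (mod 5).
M = 4 × 5 = 20. M₁ = 5, y₁ ≡ 1 (mod 4). M₂ = 4, y₂ ≡ 4 (mod 5). y = 2×5×1 + 2×4×4 ≡ 2 (mod 20)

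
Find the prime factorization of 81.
3^4

Divide by primes starting from smallest:
81 ÷ 3 = 27
27 ÷ 3 = 9
9 ÷ 3 = 3
3 ÷ 3 = 1

81 = 3^4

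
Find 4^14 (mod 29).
Using repeated squaring. 14 = 8 + 4 + 2 (binary 1110). Repeated squaring mod 29: 4^1 ≡ 4; 4^2 ≡ 4² = 16 ≡ 16; 4^4 ≡ 16² = 256 ≡ 24; 4^8 ≡ 24² = 576 ≡ 25. Multiply: 4^14 = 4^8 × 4^4 × 4^2 ≡ 25 × 24 × 16 (mod 29): 25 × 24 = 600 ≡ 20; 20 × 16 = 320 ≡ 1. So 4^14 ≡ 1 (mod 29).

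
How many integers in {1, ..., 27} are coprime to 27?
18

Prime factorization: 27 = 3^3
Using the formula φ(n) = n × Π(1 - 1/p) for each prime factor p:
φ(27) = 27 × (1 - 1/3)
φ(27) = 18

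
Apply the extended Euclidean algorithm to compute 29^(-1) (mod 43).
Extended GCD: 29(3) + 43(-2) = 1. So 29^(-1) ≡ 3 ≡ 3 (mod 43). Verify: 29 × 3 = 87 ≡ 1 (mod 43)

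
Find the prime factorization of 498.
2 × 3 × 83

Divide by primes starting from smallest:
498 ÷ 2 = 249
249 ÷ 3 = 83
83 ÷ 83 = 1

498 = 2 × 3 × 83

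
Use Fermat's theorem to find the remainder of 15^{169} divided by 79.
78

By Fermat's Little Theorem, a^(p-1) ≡ 1 (mod p) for prime p and gcd(a, p) = 1
Here p = 79, so 15^78 ≡ 1 (mod 79)
We can reduce the exponent: 169 mod 78 = 13
So 15^169 ≡ 15^13 (mod 79)
Computing: 15^13 mod 79 = 78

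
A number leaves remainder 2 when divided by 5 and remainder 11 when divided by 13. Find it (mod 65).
M = 5 × 13 = 65. M₁ = 13, y₁ ≡ 2 (mod 5). M₂ = 5, y₂ ≡ 8 (mod 13). z = 2×13×2 + 11×5×8 ≡ 37 (mod 65)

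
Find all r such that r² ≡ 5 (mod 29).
The square roots of 5 mod 29 are 18 and 11. Verify: 18² = 324 ≡ 5 (mod 29)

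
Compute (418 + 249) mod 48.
43

(418 + 249) = 667
667 mod 48 = 43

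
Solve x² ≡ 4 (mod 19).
The square roots of 4 mod 19 are 17 and 2. Verify: 17² = 289 ≡ 4 (mod 19)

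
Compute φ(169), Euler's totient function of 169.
156

Prime factorization: 169 = 13^2
Using the formula φ(n) = n × Π(1 - 1/p) for each prime factor p:
φ(169) = 169 × (1 - 1/13)
φ(169) = 156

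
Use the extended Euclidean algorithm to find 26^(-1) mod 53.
Extended GCD: 26(-2) + 53(1) = 1. So 26^(-1) ≡ 51 ≡ 51 (mod 53). Verify: 26 × 51 = 1326 ≡ 1 (mod 53)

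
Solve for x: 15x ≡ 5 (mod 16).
11

Since gcd(15, 16) = 1 divides 5, a solution exists.
Multiply both sides by the inverse of 15 mod 16:
  15^(-1) mod 16 = 15
  x ≡ 15 × 5 ≡ 75 ≡ 11 (mod 16)
Verification: 15 × 11 = 165 = 10 × 16 + 5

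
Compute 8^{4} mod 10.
6

Using successive squaring:
Binary expansion of 4: 100
Powers of 8 mod 10 (each is the square of the previous):
  8^1 ≡ 8 (mod 10)
  8^2 ≡ 8² = 64 ≡ 4 (mod 10)
  8^4 ≡ 4² = 16 ≡ 6 (mod 10)
4 is a power of 2, so 8^4 is the last square: ≡ 6 (mod 10)
Result: 8^4 ≡ 6 (mod 10)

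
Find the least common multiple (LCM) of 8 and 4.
8

First find GCD(8, 4) using the Euclidean algorithm:
8 = 2 × 4 + 0
GCD(8, 4) = 4

LCM formula: LCM(a, b) = (a × b) / GCD(a, b)
LCM(8, 4) = (8 × 4) / 4
LCM(8, 4) = 32 / 4
LCM(8, 4) = 8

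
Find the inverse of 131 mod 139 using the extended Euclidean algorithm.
Extended GCD: 131(52) + 139(-49) = 1. So 131^(-1) ≡ 52 ≡ 52 (mod 139). Verify: 131 × 52 = 6812 ≡ 1 (mod 139)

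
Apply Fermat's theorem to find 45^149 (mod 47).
By Fermat: 45^{46} ≡ 1 (mod 47). 149 = 3×46 + 11. So 45^{149} ≡ 45^{11} ≡ 20 (mod 47)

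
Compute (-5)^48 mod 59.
Using repeated squaring. (-5) ≡ 54 (mod 59). 48 = 32 + 16 (binary 110000). Repeated squaring mod 59: 54^1 ≡ 54; 54^2 ≡ 54² = 2916 ≡ 25; 54^4 ≡ 25² = 625 ≡ 35; 54^8 ≡ 35² = 1225 ≡ 45; 54^16 ≡ 45² = 2025 ≡ 19; 54^32 ≡ 19² = 361 ≡ 7. Multiply: (-5)^48 ≡ 54^32 × 54^16 ≡ 7 × 19 (mod 59): 7 × 19 = 133 ≡ 15. So (-5)^48 ≡ 15 (mod 59).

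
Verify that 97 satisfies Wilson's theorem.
(96)! mod 97 = 96. Since this equals -1 (mod 97), Wilson confirms 97 is prime.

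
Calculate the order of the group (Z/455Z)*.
288

Prime factorization: 455 = 5 × 7 × 13
Using the formula φ(n) = n × Π(1 - 1/p) for each prime factor p:
φ(455) = 455 × (1 - 1/5) × (1 - 1/7) × (1 - 1/13)
φ(455) = 288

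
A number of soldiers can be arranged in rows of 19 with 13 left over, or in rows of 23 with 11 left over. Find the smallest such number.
M = 19 × 23 = 437. M₁ = 23, y₁ ≡ 5 (mod 19). M₂ = 19, y₂ ≡ 17 (mod 23). t = 13×23×5 + 11×19×17 ≡ 241 (mod 437). The smallest positive such number is 241.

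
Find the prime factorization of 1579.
1579

Divide by primes starting from smallest:
1579 ÷ 1579 = 1

1579 = 1579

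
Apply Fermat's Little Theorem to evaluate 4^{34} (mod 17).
16

By Fermat's Little Theorem, a^(p-1) ≡ 1 (mod p) for prime p and gcd(a, p) = 1
Here p = 17, so 4^16 ≡ 1 (mod 17)
We can reduce the exponent: 34 mod 16 = 2
So 4^34 ≡ 4^2 (mod 17)
Computing: 4^2 mod 17 = 16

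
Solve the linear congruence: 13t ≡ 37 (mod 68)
29

Since gcd(13, 68) = 1 divides 37, a solution exists.
Multiply both sides by the inverse of 13 mod 68:
  13^(-1) mod 68 = 21
  x ≡ 21 × 37 ≡ 777 ≡ 29 (mod 68)
Verification: 13 × 29 = 377 = 5 × 68 + 37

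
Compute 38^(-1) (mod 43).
38^(-1) ≡ 17 (mod 43). Verification: 38 × 17 = 646 ≡ 1 (mod 43)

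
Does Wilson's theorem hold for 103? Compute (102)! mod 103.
(102)! mod 103 = 102. Since this equals -1 (mod 103), Wilson confirms 103 is prime.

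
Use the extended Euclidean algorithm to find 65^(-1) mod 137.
Extended GCD: 65(-59) + 137(28) = 1. So 65^(-1) ≡ 78 ≡ 78 (mod 137). Verify: 65 × 78 = 5070 ≡ 1 (mod 137)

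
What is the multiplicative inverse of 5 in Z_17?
7

Using Extended Euclidean Algorithm:
gcd(5, 17) = 1
Bezout coefficients: 5 × 7 + 17 × -2 = 1
So 5 × 7 ≡ 1 (mod 17)
The inverse is 7 mod 17 = 7
Verification: 5 × 7 = 35 = 2 × 17 + 1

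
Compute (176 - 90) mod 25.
11

(176 - 90) = 86
86 mod 25 = 11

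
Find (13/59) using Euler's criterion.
(13/59) = 13^{29} mod 59 = -1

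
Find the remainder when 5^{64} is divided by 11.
By Fermat: 5^{10} ≡ 1 (mod 11). 64 = 6×10 + 4. So 5^{64} ≡ 5^{4} ≡ 9 (mod 11)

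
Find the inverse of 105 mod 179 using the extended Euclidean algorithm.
Extended GCD: 105(-75) + 179(44) = 1. So 105^(-1) ≡ 104 ≡ 104 (mod 179). Verify: 105 × 104 = 10920 ≡ 1 (mod 179)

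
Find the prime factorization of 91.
7 × 13

Divide by primes starting from smallest:
91 ÷ 7 = 13
13 ÷ 13 = 1

91 = 7 × 13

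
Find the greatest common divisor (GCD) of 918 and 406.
2

Using the Euclidean algorithm:
918 = 2 × 406 + 106
406 = 3 × 106 + 88
106 = 1 × 88 + 18
88 = 4 × 18 + 16
18 = 1 × 16 + 2
16 = 8 × 2 + 0

GCD(918, 406) = 2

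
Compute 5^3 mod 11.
3 = 2 + 1 (binary 11). Repeated squaring mod 11: 5^1 ≡ 5; 5^2 ≡ 5² = 25 ≡ 3. Multiply: 5^3 = 5^2 × 5^1 ≡ 3 × 5 (mod 11): 3 × 5 = 15 ≡ 4. So 5^3 ≡ 4 (mod 11).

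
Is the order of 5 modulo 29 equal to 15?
No, the actual order is 14, not 15.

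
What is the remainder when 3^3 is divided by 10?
3 = 2 + 1 (binary 11). Repeated squaring mod 10: 3^1 ≡ 3; 3^2 ≡ 3² = 9 ≡ 9. Multiply: 3^3 = 3^2 × 3^1 ≡ 9 × 3 (mod 10): 9 × 3 = 27 ≡ 7. So 3^3 ≡ 7 (mod 10).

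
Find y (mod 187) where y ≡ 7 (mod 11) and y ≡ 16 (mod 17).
M = 11 × 17 = 187. M₁ = 17, y₁ ≡ 2 (mod 11). M₂ = 11, y₂ ≡ 14 (mod 17). y = 7×17×2 + 16×11×14 ≡ 84 (mod 187)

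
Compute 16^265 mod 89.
Using Fermat: 16^{88} ≡ 1 (mod 89). 265 ≡ 1 (mod 88). So 16^{265} ≡ 16^{1} ≡ 16 (mod 89)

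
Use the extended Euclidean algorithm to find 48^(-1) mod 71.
Extended GCD: 48(-34) + 71(23) = 1. So 48^(-1) ≡ 37 ≡ 37 (mod 71). Verify: 48 × 37 = 1776 ≡ 1 (mod 71)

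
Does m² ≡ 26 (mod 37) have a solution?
By Euler's criterion: 26^{18} ≡ 1 (mod 37). Since this equals 1, 26 is a QR.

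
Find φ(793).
720

Prime factorization: 793 = 13 × 61
Using the formula φ(n) = n × Π(1 - 1/p) for each prime factor p:
φ(793) = 793 × (1 - 1/13) × (1 - 1/61)
φ(793) = 720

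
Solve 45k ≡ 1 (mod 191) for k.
45^(-1) ≡ 17 (mod 191). Verification: 45 × 17 = 765 ≡ 1 (mod 191)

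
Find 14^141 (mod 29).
Using Fermat: 14^{28} ≡ 1 (mod 29). 141 ≡ 1 (mod 28). So 14^{141} ≡ 14^{1} ≡ 14 (mod 29)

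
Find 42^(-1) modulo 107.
79

Using Extended Euclidean Algorithm:
gcd(42, 107) = 1
Bezout coefficients: 42 × -28 + 107 × 11 = 1
So 42 × -28 ≡ 1 (mod 107)
The inverse is -28 mod 107 = 79
Verification: 42 × 79 = 3318 = 31 × 107 + 1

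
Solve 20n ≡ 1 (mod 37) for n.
20^(-1) ≡ 13 (mod 37). Verification: 20 × 13 = 260 ≡ 1 (mod 37)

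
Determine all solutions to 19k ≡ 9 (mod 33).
30

Since gcd(19, 33) = 1 divides 9, a solution exists.
Multiply both sides by the inverse of 19 mod 33:
  19^(-1) mod 33 = 7
  x ≡ 7 × 9 ≡ 63 ≡ 30 (mod 33)
Verification: 19 × 30 = 570 = 17 × 33 + 9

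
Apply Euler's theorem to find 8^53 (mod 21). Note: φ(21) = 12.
By Euler: 8^{12} ≡ 1 (mod 21) since gcd(8, 21) = 1. 53 = 4×12 + 5. So 8^{53} ≡ 8^{5} ≡ 8 (mod 21)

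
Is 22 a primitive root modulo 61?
p - 1 = 60 has prime divisors 2, 3, 5. Check 22^(60/q) mod 61 for each: 22^(60/2) = 22^30 ≡ 1, 22^(60/3) = 22^20 ≡ 47, 22^(60/5) = 22^12 ≡ 9 (mod 61). Since 22^30 ≡ 1 (mod 61), the order of 22 divides 30 (in fact the order is 15) ≠ 60, so it is not a primitive root.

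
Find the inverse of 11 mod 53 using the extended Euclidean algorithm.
Extended GCD: 11(-24) + 53(5) = 1. So 11^(-1) ≡ 29 ≡ 29 (mod 53). Verify: 11 × 29 = 319 ≡ 1 (mod 53)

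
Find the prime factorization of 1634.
2 × 19 × 43

Divide by primes starting from smallest:
1634 ÷ 2 = 817
817 ÷ 19 = 43
43 ÷ 43 = 1

1634 = 2 × 19 × 43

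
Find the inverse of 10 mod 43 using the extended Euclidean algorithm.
Extended GCD: 10(13) + 43(-3) = 1. So 10^(-1) ≡ 13 ≡ 13 (mod 43). Verify: 10 × 13 = 130 ≡ 1 (mod 43)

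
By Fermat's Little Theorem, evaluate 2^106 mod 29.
By Fermat: 2^{28} ≡ 1 (mod 29). 106 = 3×28 + 22. So 2^{106} ≡ 2^{22} ≡ 5 (mod 29)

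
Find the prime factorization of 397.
397

Divide by primes starting from smallest:
397 ÷ 397 = 1

397 = 397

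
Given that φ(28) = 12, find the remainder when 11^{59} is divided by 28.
By Euler: 11^{12} ≡ 1 (mod 28) since gcd(11, 28) = 1. 59 = 4×12 + 11. So 11^{59} ≡ 11^{11} ≡ 23 (mod 28)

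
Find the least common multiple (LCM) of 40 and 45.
360

First find GCD(40, 45) using the Euclidean algorithm:
40 = 0 × 45 + 40
45 = 1 × 40 + 5
40 = 8 × 5 + 0
GCD(40, 45) = 5

LCM formula: LCM(a, b) = (a × b) / GCD(a, b)
LCM(40, 45) = (40 × 45) / 5
LCM(40, 45) = 1800 / 5
LCM(40, 45) = 360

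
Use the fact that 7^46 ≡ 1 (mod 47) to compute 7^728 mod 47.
By Fermat: 7^{46} ≡ 1 (mod 47). 728 ≡ 38 (mod 46). So 7^{728} ≡ 7^{38} ≡ 3 (mod 47)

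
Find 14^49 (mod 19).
Using Fermat: 14^{18} ≡ 1 (mod 19). 49 ≡ 13 (mod 18). So 14^{49} ≡ 14^{13} ≡ 2 (mod 19)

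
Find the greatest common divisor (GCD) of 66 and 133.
1

Using the Euclidean algorithm:
66 = 0 × 133 + 66
133 = 2 × 66 + 1
66 = 66 × 1 + 0

GCD(66, 133) = 1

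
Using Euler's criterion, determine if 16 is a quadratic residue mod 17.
By Euler's criterion: 16^{8} ≡ 1 (mod 17). Since this equals 1, 16 is a QR.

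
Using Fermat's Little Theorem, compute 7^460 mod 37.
By Fermat: 7^{36} ≡ 1 (mod 37). 460 ≡ 28 (mod 36). So 7^{460} ≡ 7^{28} ≡ 7 (mod 37)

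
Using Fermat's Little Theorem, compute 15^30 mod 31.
By Fermat's Little Theorem, 15^{30} ≡ 1 (mod 31) since 31 is prime and gcd(15, 31) = 1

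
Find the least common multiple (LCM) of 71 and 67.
4757

First find GCD(71, 67) using the Euclidean algorithm:
71 = 1 × 67 + 4
67 = 16 × 4 + 3
4 = 1 × 3 + 1
3 = 3 × 1 + 0
GCD(71, 67) = 1

LCM formula: LCM(a, b) = (a × b) / GCD(a, b)
LCM(71, 67) = (71 × 67) / 1
LCM(71, 67) = 4757 / 1
LCM(71, 67) = 4757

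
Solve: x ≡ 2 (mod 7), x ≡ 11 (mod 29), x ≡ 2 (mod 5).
M = 7 × 29 × 5 = 1015. M₁ = 145, y₁ ≡ 3 (mod 7). M₂ = 35, y₂ ≡ 5 (mod 29). M₃ = 203, y₃ ≡ 2 (mod 5). x = 2×145×3 + 11×35×5 + 2×203×2 ≡ 562 (mod 1015)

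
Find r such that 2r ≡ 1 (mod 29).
2^(-1) ≡ 15 (mod 29). Verification: 2 × 15 = 30 ≡ 1 (mod 29)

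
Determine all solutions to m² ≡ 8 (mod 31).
The square roots of 8 mod 31 are 16 and 15. Verify: 16² = 256 ≡ 8 (mod 31)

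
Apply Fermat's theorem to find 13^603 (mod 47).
By Fermat: 13^{46} ≡ 1 (mod 47). 603 ≡ 5 (mod 46). So 13^{603} ≡ 13^{5} ≡ 40 (mod 47)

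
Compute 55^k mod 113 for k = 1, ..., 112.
g^1, g^2, ..., g^{112} mod 113: {55, 87, 39, 111, 3, 52, 35, 4, 107, 9, 43, 105, 12, 95, 27, 16, 89, 36, 59, 81, 48, 41, 108, 64, 17, 31, 10, 98, 79, 51, 93, 30, 68, 11, 40, 53, 90, 91, 33, 7, 46, 44, 47, 99, 21, 25, 19, 28, 71, 63, 75, 57, 84, 100, 76, 112, 58, 26, 74, 2, 110, 61, 78, 109, 6, 104, 70, 8, 101, 18, 86, 97, 24, 77, 54, 32, 65, 72, 5, 49, 96, 82, 103, 15, 34, 62, 20, 83, 45, 102, 73, 60, 23, 22, 80, 106, 67, 69, 66, 14, 92, 88, 94, 85, 42, 50, 38, 56, 29, 13, 37, 1}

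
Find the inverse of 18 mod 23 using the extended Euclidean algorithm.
Extended GCD: 18(9) + 23(-7) = 1. So 18^(-1) ≡ 9 ≡ 9 (mod 23). Verify: 18 × 9 = 162 ≡ 1 (mod 23)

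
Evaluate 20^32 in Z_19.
Using Fermat: 20^{18} ≡ 1 (mod 19). 32 ≡ 14 (mod 18). So 20^{32} ≡ 20^{14} ≡ 1 (mod 19)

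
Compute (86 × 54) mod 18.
0

(86 × 54) = 4644
4644 mod 18 = 0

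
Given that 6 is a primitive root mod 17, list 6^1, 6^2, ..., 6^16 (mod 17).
g^1, g^2, ..., g^{16} mod 17: {6, 2, 12, 4, 7, 8, 14, 16, 11, 15, 5, 13, 10, 9, 3, 1}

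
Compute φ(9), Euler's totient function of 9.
6

Prime factorization: 9 = 3^2
Using the formula φ(n) = n × Π(1 - 1/p) for each prime factor p:
φ(9) = 9 × (1 - 1/3)
φ(9) = 6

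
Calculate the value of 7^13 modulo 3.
Using Fermat: 7^{2} ≡ 1 (mod 3). 13 ≡ 1 (mod 2). So 7^{13} ≡ 7^{1} ≡ 1 (mod 3)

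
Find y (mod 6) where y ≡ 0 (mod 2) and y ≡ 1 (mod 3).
M = 2 × 3 = 6. M₁ = 3, y₁ ≡ 1 (mod 2). M₂ = 2, y₂ ≡ 2 (mod 3). y = 0×3×1 + 1×2×2 ≡ 4 (mod 6)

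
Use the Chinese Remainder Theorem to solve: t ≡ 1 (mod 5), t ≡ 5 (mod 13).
M = 5 × 13 = 65. M₁ = 13, y₁ ≡ 2 (mod 5). M₂ = 5, y₂ ≡ 8 (mod 13). t = 1×13×2 + 5×5×8 ≡ 31 (mod 65)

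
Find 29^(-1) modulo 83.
63

Using Extended Euclidean Algorithm:
gcd(29, 83) = 1
Bezout coefficients: 29 × -20 + 83 × 7 = 1
So 29 × -20 ≡ 1 (mod 83)
The inverse is -20 mod 83 = 63
Verification: 29 × 63 = 1827 = 22 × 83 + 1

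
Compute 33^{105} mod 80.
33

Using successive squaring:
Binary expansion of 105: 1101001
Powers of 33 mod 80 (each is the square of the previous):
  33^1 ≡ 33 (mod 80)
  33^2 ≡ 33² = 1089 ≡ 49 (mod 80)
  33^4 ≡ 49² = 2401 ≡ 1 (mod 80)
  33^8 ≡ 1² = 1 ≡ 1 (mod 80)
  33^16 ≡ 1² = 1 ≡ 1 (mod 80)
  33^32 ≡ 1² = 1 ≡ 1 (mod 80)
  33^64 ≡ 1² = 1 ≡ 1 (mod 80)
105 = 64 + 32 + 8 + 1, so 33^105 = 33^64 × 33^32 × 33^8 × 33^1 ≡ 1 × 1 × 1 × 33 (mod 80)
Multiplying step by step:
  1 × 1 = 1 ≡ 1 (mod 80)
  1 × 1 = 1 ≡ 1 (mod 80)
  1 × 33 = 33 ≡ 33 (mod 80)
Result: 33^105 ≡ 33 (mod 80)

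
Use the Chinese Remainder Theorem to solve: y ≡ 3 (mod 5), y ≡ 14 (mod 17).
48

Using the Chinese Remainder Theorem:
M = product of moduli = 85
For equation 1: M_1 = 17, 17 ≡ 2 (mod 5), inverse of 17 mod 5 is 3 (check: 2 × 3 = 6 ≡ 1 (mod 5))
For equation 2: M_2 = 5, 5 ≡ 5 (mod 17), inverse of 5 mod 17 is 7 (check: 5 × 7 = 35 ≡ 1 (mod 17))
Combine: y ≡ Σ r_i×M_i×(M_i⁻¹ mod m_i) = 3×17×3 + 14×5×7 = 153 + 490 = 643
643 mod 85 = 48
y ≡ 48 (mod 85)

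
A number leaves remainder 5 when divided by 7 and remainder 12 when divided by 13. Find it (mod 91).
M = 7 × 13 = 91. M₁ = 13, y₁ ≡ 6 (mod 7). M₂ = 7, y₂ ≡ 2 (mod 13). r = 5×13×6 + 12×7×2 ≡ 12 (mod 91)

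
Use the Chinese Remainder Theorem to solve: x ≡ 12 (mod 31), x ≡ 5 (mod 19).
43

Using the Chinese Remainder Theorem:
M = product of moduli = 589
For equation 1: M_1 = 19, 19 ≡ 19 (mod 31), inverse of 19 mod 31 is 18 (check: 19 × 18 = 342 ≡ 1 (mod 31))
For equation 2: M_2 = 31, 31 ≡ 12 (mod 19), inverse of 31 mod 19 is 8 (check: 12 × 8 = 96 ≡ 1 (mod 19))
Combine: x ≡ Σ r_i×M_i×(M_i⁻¹ mod m_i) = 12×19×18 + 5×31×8 = 4104 + 1240 = 5344
5344 mod 589 = 43
x ≡ 43 (mod 589)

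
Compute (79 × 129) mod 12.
3

(79 × 129) = 10191
10191 mod 12 = 3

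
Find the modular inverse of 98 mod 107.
98^(-1) ≡ 95 (mod 107). Verification: 98 × 95 = 9310 ≡ 1 (mod 107)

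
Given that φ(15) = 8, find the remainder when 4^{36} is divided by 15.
By Euler: 4^{8} ≡ 1 (mod 15) since gcd(4, 15) = 1. 36 = 4×8 + 4. So 4^{36} ≡ 4^{4} ≡ 1 (mod 15)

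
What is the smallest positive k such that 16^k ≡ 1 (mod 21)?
Powers of 16 mod 21: 16^1≡16, 16^2≡4, 16^3≡1. Order = 3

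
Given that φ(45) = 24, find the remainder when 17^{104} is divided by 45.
By Euler: 17^{24} ≡ 1 (mod 45) since gcd(17, 45) = 1. 104 = 4×24 + 8. So 17^{104} ≡ 17^{8} ≡ 1 (mod 45)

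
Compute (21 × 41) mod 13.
3

(21 × 41) = 861
861 mod 13 = 3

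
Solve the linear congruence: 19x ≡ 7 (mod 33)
16

Since gcd(19, 33) = 1 divides 7, a solution exists.
Multiply both sides by the inverse of 19 mod 33:
  19^(-1) mod 33 = 7
  x ≡ 7 × 7 ≡ 49 ≡ 16 (mod 33)
Verification: 19 × 16 = 304 = 9 × 33 + 7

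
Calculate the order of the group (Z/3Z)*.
2

Prime factorization: 3 = 3
Using the formula φ(n) = n × Π(1 - 1/p) for each prime factor p:
φ(3) = 3 × (1 - 1/3)
φ(3) = 2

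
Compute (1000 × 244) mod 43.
18

(1000 × 244) = 244000
244000 mod 43 = 18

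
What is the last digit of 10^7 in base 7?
10 ≡ 3 (mod 7). 7 = 4 + 2 + 1 (binary 111). Repeated squaring mod 7: 3^1 ≡ 3; 3^2 ≡ 3² = 9 ≡ 2; 3^4 ≡ 2² = 4 ≡ 4. Multiply: 10^7 ≡ 3^4 × 3^2 × 3^1 ≡ 4 × 2 × 3 (mod 7): 4 × 2 = 8 ≡ 1; 1 × 3 = 3 ≡ 3. So 10^7 ≡ 3 (mod 7).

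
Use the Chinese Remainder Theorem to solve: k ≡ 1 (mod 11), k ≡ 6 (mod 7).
34

Using the Chinese Remainder Theorem:
M = product of moduli = 77
For equation 1: M_1 = 7, 7 ≡ 7 (mod 11), inverse of 7 mod 11 is 8 (check: 7 × 8 = 56 ≡ 1 (mod 11))
For equation 2: M_2 = 11, 11 ≡ 4 (mod 7), inverse of 11 mod 7 is 2 (check: 4 × 2 = 8 ≡ 1 (mod 7))
Combine: k ≡ Σ r_i×M_i×(M_i⁻¹ mod m_i) = 1×7×8 + 6×11×2 = 56 + 132 = 188
188 mod 77 = 34
k ≡ 34 (mod 77)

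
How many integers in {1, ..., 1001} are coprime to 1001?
720

Prime factorization: 1001 = 7 × 11 × 13
Using the formula φ(n) = n × Π(1 - 1/p) for each prime factor p:
φ(1001) = 1001 × (1 - 1/7) × (1 - 1/11) × (1 - 1/13)
φ(1001) = 720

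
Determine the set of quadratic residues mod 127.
QRs mod 127: {1, 2, 4, 8, 9, 11, 13, 15, 16, 17, 18, 19, 21, 22, 25, 26, 30, 31, 32, 34, 35, 36, 37, 38, 41, 42, 44, 47, 49, 50, 52, 60, 61, 62, 64, 68, 69, 70, 71, 72, 73, 74, 76, 79, 81, 82, 84, 87, 88, 94, 98, 99, 100, 103, 104, 107, 113, 115, 117, 120, 121, 122, 124}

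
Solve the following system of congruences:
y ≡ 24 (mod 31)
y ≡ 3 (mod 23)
210

Using the Chinese Remainder Theorem:
M = product of moduli = 713
For equation 1: M_1 = 23, 23 ≡ 23 (mod 31), inverse of 23 mod 31 is 27 (check: 23 × 27 = 621 ≡ 1 (mod 31))
For equation 2: M_2 = 31, 31 ≡ 8 (mod 23), inverse of 31 mod 23 is 3 (check: 8 × 3 = 24 ≡ 1 (mod 23))
Combine: y ≡ Σ r_i×M_i×(M_i⁻¹ mod m_i) = 24×23×27 + 3×31×3 = 14904 + 279 = 15183
15183 mod 713 = 210
y ≡ 210 (mod 713)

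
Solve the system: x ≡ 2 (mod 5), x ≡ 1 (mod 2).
M = 5 × 2 = 10. M₁ = 2, y₁ ≡ 3 (mod 5). M₂ = 5, y₂ ≡ 1 (mod 2). x = 2×2×3 + 1×5×1 ≡ 7 (mod 10)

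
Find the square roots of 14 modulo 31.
The square roots of 14 mod 31 are 18 and 13. Verify: 18² = 324 ≡ 14 (mod 31)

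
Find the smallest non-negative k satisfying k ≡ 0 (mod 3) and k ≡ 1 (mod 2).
M = 3 × 2 = 6. M₁ = 2, y₁ ≡ 2 (mod 3). M₂ = 3, y₂ ≡ 1 (mod 2). k = 0×2×2 + 1×3×1 ≡ 3 (mod 6)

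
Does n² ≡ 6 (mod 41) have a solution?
By Euler's criterion: 6^{20} ≡ 40 (mod 41). Since this equals -1 (≡ 40), 6 is not a QR.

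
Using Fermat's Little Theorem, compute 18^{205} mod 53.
27

By Fermat's Little Theorem, a^(p-1) ≡ 1 (mod p) for prime p and gcd(a, p) = 1
Here p = 53, so 18^52 ≡ 1 (mod 53)
We can reduce the exponent: 205 mod 52 = 49
So 18^205 ≡ 18^49 (mod 53)
Computing: 18^49 mod 53 = 27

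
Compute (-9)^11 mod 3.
Using repeated squaring. (-9) ≡ 0 (mod 3). 11 = 8 + 2 + 1 (binary 1011). Repeated squaring mod 3: 0^1 ≡ 0; 0^2 ≡ 0² = 0 ≡ 0; 0^4 ≡ 0² = 0 ≡ 0; 0^8 ≡ 0² = 0 ≡ 0. Multiply: (-9)^11 ≡ 0^8 × 0^2 × 0^1 ≡ 0 × 0 × 0 (mod 3): 0 × 0 = 0 ≡ 0; 0 × 0 = 0 ≡ 0. So (-9)^11 ≡ 0 (mod 3).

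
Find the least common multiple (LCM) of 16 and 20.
80

First find GCD(16, 20) using the Euclidean algorithm:
16 = 0 × 20 + 16
20 = 1 × 16 + 4
16 = 4 × 4 + 0
GCD(16, 20) = 4

LCM formula: LCM(a, b) = (a × b) / GCD(a, b)
LCM(16, 20) = (16 × 20) / 4
LCM(16, 20) = 320 / 4
LCM(16, 20) = 80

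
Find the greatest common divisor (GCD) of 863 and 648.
1

Using the Euclidean algorithm:
863 = 1 × 648 + 215
648 = 3 × 215 + 3
215 = 71 × 3 + 2
3 = 1 × 2 + 1
2 = 2 × 1 + 0

GCD(863, 648) = 1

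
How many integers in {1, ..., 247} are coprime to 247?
216

Prime factorization: 247 = 13 × 19
Using the formula φ(n) = n × Π(1 - 1/p) for each prime factor p:
φ(247) = 247 × (1 - 1/13) × (1 - 1/19)
φ(247) = 216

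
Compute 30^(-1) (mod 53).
30^(-1) ≡ 23 (mod 53). Verification: 30 × 23 = 690 ≡ 1 (mod 53)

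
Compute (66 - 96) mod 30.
0

(66 - 96) = -30
-30 mod 30 = 0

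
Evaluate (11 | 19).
(11/19) = 11^{9} mod 19 = 1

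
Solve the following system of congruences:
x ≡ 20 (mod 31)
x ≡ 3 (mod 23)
578

Using the Chinese Remainder Theorem:
M = product of moduli = 713
For equation 1: M_1 = 23, 23 ≡ 23 (mod 31), inverse of 23 mod 31 is 27 (check: 23 × 27 = 621 ≡ 1 (mod 31))
For equation 2: M_2 = 31, 31 ≡ 8 (mod 23), inverse of 31 mod 23 is 3 (check: 8 × 3 = 24 ≡ 1 (mod 23))
Combine: x ≡ Σ r_i×M_i×(M_i⁻¹ mod m_i) = 20×23×27 + 3×31×3 = 12420 + 279 = 12699
12699 mod 713 = 578
x ≡ 578 (mod 713)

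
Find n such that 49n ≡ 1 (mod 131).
49^(-1) ≡ 123 (mod 131). Verification: 49 × 123 = 6027 ≡ 1 (mod 131)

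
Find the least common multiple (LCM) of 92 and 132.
3036

First find GCD(92, 132) using the Euclidean algorithm:
92 = 0 × 132 + 92
132 = 1 × 92 + 40
92 = 2 × 40 + 12
40 = 3 × 12 + 4
12 = 3 × 4 + 0
GCD(92, 132) = 4

LCM formula: LCM(a, b) = (a × b) / GCD(a, b)
LCM(92, 132) = (92 × 132) / 4
LCM(92, 132) = 12144 / 4
LCM(92, 132) = 3036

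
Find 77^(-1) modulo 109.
17

Using Extended Euclidean Algorithm:
gcd(77, 109) = 1
Bezout coefficients: 77 × 17 + 109 × -12 = 1
So 77 × 17 ≡ 1 (mod 109)
The inverse is 17 mod 109 = 17
Verification: 77 × 17 = 1309 = 12 × 109 + 1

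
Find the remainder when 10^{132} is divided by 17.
By Fermat: 10^{16} ≡ 1 (mod 17). 132 = 8×16 + 4. So 10^{132} ≡ 10^{4} ≡ 4 (mod 17)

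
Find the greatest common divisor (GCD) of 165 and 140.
5

Using the Euclidean algorithm:
165 = 1 × 140 + 25
140 = 5 × 25 + 15
25 = 1 × 15 + 10
15 = 1 × 10 + 5
10 = 2 × 5 + 0

GCD(165, 140) = 5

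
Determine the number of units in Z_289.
272

Prime factorization: 289 = 17^2
Using the formula φ(n) = n × Π(1 - 1/p) for each prime factor p:
φ(289) = 289 × (1 - 1/17)
φ(289) = 272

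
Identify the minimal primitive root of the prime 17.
p - 1 = 16 has prime divisors 2. h is a primitive root mod 17 iff h^(16/q) ≢ 1 (mod 17) for each such q.
h = 2: 2^8 ≡ 1 (mod 17); 2^8 ≡ 1, so not a primitive root.
h = 3: 3^8 ≡ 16 (mod 17); none is 1, so 3 has order 16 and is a primitive root.
The smallest primitive root mod 17 is g = 3.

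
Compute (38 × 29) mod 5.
2

(38 × 29) = 1102
1102 mod 5 = 2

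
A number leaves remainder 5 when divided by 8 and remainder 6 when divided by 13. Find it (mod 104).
M = 8 × 13 = 104. M₁ = 13, y₁ ≡ 5 (mod 8). M₂ = 8, y₂ ≡ 5 (mod 13). y = 5×13×5 + 6×8×5 ≡ 45 (mod 104)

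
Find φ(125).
100

Prime factorization: 125 = 5^3
Using the formula φ(n) = n × Π(1 - 1/p) for each prime factor p:
φ(125) = 125 × (1 - 1/5)
φ(125) = 100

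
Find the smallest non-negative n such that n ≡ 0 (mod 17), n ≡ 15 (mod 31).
170

Using the Chinese Remainder Theorem:
M = product of moduli = 527
For equation 1: M_1 = 31, 31 ≡ 14 (mod 17), inverse of 31 mod 17 is 11 (check: 14 × 11 = 154 ≡ 1 (mod 17))
For equation 2: M_2 = 17, 17 ≡ 17 (mod 31), inverse of 17 mod 31 is 11 (check: 17 × 11 = 187 ≡ 1 (mod 31))
Combine: n ≡ Σ r_i×M_i×(M_i⁻¹ mod m_i) = 0×31×11 + 15×17×11 = 0 + 2805 = 2805
2805 mod 527 = 170
n ≡ 170 (mod 527)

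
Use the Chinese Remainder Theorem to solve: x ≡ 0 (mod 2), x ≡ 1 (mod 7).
8

Using the Chinese Remainder Theorem:
M = product of moduli = 14
For equation 1: M_1 = 7, 7 ≡ 1 (mod 2), inverse of 7 mod 2 is 1 (check: 1 × 1 = 1 ≡ 1 (mod 2))
For equation 2: M_2 = 2, 2 ≡ 2 (mod 7), inverse of 2 mod 7 is 4 (check: 2 × 4 = 8 ≡ 1 (mod 7))
Combine: x ≡ Σ r_i×M_i×(M_i⁻¹ mod m_i) = 0×7×1 + 1×2×4 = 0 + 8 = 8
8 mod 14 = 8
x ≡ 8 (mod 14)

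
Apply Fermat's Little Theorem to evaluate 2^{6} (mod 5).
4

By Fermat's Little Theorem, a^(p-1) ≡ 1 (mod p) for prime p and gcd(a, p) = 1
Here p = 5, so 2^4 ≡ 1 (mod 5)
We can reduce the exponent: 6 mod 4 = 2
So 2^6 ≡ 2^2 (mod 5)
Computing: 2^2 mod 5 = 4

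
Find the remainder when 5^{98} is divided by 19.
By Fermat: 5^{18} ≡ 1 (mod 19). 98 = 5×18 + 8. So 5^{98} ≡ 5^{8} ≡ 4 (mod 19)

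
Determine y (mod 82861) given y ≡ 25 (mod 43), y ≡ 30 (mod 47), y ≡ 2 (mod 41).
62117

Using the Chinese Remainder Theorem:
M = product of moduli = 82861
For equation 1: M_1 = 1927, 1927 ≡ 35 (mod 43), inverse of 1927 mod 43 is 16 (check: 35 × 16 = 560 ≡ 1 (mod 43))
For equation 2: M_2 = 1763, 1763 ≡ 24 (mod 47), inverse of 1763 mod 47 is 2 (check: 24 × 2 = 48 ≡ 1 (mod 47))
For equation 3: M_3 = 2021, 2021 ≡ 12 (mod 41), inverse of 2021 mod 41 is 24 (check: 12 × 24 = 288 ≡ 1 (mod 41))
Combine: y ≡ Σ r_i×M_i×(M_i⁻¹ mod m_i) = 25×1927×16 + 30×1763×2 + 2×2021×24 = 770800 + 105780 + 97008 = 973588
973588 mod 82861 = 62117
y ≡ 62117 (mod 82861)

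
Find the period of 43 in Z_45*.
Powers of 43 mod 45: 43^1≡43, 43^2≡4, 43^3≡37, 43^4≡16, 43^5≡13, 43^6≡19, 43^7≡7, 43^8≡31, 43^9≡28, 43^10≡34, 43^11≡22, 43^12≡1. Order = 12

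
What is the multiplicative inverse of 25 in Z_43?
31

Using Extended Euclidean Algorithm:
gcd(25, 43) = 1
Bezout coefficients: 25 × -12 + 43 × 7 = 1
So 25 × -12 ≡ 1 (mod 43)
The inverse is -12 mod 43 = 31
Verification: 25 × 31 = 775 = 18 × 43 + 1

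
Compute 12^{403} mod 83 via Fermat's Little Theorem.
17

By Fermat's Little Theorem, a^(p-1) ≡ 1 (mod p) for prime p and gcd(a, p) = 1
Here p = 83, so 12^82 ≡ 1 (mod 83)
We can reduce the exponent: 403 mod 82 = 75
So 12^403 ≡ 12^75 (mod 83)
Computing: 12^75 mod 83 = 17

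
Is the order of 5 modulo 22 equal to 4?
No, the actual order is 5, not 4.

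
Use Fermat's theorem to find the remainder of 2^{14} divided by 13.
4

By Fermat's Little Theorem, a^(p-1) ≡ 1 (mod p) for prime p and gcd(a, p) = 1
Here p = 13, so 2^12 ≡ 1 (mod 13)
We can reduce the exponent: 14 mod 12 = 2
So 2^14 ≡ 2^2 (mod 13)
Computing: 2^2 mod 13 = 4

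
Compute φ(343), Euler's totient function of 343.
294

Prime factorization: 343 = 7^3
Using the formula φ(n) = n × Π(1 - 1/p) for each prime factor p:
φ(343) = 343 × (1 - 1/7)
φ(343) = 294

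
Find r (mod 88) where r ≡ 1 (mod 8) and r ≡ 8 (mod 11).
M = 8 × 11 = 88. M₁ = 11, y₁ ≡ 3 (mod 8). M₂ = 8, y₂ ≡ 7 (mod 11). r = 1×11×3 + 8×8×7 ≡ 41 (mod 88)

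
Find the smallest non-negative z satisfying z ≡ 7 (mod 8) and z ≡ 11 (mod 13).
M = 8 × 13 = 104. M₁ = 13, y₁ ≡ 5 (mod 8). M₂ = 8, y₂ ≡ 5 (mod 13). z = 7×13×5 + 11×8×5 ≡ 63 (mod 104)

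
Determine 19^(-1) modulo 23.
19^(-1) ≡ 17 (mod 23). Verification: 19 × 17 = 323 ≡ 1 (mod 23)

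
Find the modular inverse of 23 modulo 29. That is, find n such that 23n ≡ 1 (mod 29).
24

Using Extended Euclidean Algorithm:
gcd(23, 29) = 1
Bezout coefficients: 23 × -5 + 29 × 4 = 1
So 23 × -5 ≡ 1 (mod 29)
The inverse is -5 mod 29 = 24
Verification: 23 × 24 = 552 = 19 × 29 + 1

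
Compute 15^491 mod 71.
Using Fermat: 15^{70} ≡ 1 (mod 71). 491 ≡ 1 (mod 70). So 15^{491} ≡ 15^{1} ≡ 15 (mod 71)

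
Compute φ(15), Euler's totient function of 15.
8

Prime factorization: 15 = 3 × 5
Using the formula φ(n) = n × Π(1 - 1/p) for each prime factor p:
φ(15) = 15 × (1 - 1/3) × (1 - 1/5)
φ(15) = 8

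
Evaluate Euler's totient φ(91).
72

Prime factorization: 91 = 7 × 13
Using the formula φ(n) = n × Π(1 - 1/p) for each prime factor p:
φ(91) = 91 × (1 - 1/7) × (1 - 1/13)
φ(91) = 72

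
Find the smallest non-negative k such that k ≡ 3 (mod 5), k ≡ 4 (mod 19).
23

Using the Chinese Remainder Theorem:
M = product of moduli = 95
For equation 1: M_1 = 19, 19 ≡ 4 (mod 5), inverse of 19 mod 5 is 4 (check: 4 × 4 = 16 ≡ 1 (mod 5))
For equation 2: M_2 = 5, 5 ≡ 5 (mod 19), inverse of 5 mod 19 is 4 (check: 5 × 4 = 20 ≡ 1 (mod 19))
Combine: k ≡ Σ r_i×M_i×(M_i⁻¹ mod m_i) = 3×19×4 + 4×5×4 = 228 + 80 = 308
308 mod 95 = 23
k ≡ 23 (mod 95)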